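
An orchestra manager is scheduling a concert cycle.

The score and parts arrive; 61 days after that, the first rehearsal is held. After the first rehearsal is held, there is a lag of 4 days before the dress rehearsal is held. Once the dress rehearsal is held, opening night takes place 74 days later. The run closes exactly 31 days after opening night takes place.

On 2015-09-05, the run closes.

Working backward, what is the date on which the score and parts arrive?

The run closes: Sep 5, 2015.
Opening night takes place: Sep 5, 2015 − 31 days = Aug 5, 2015.
The dress rehearsal is held: Aug 5, 2015 − 74 days = May 23, 2015.
The first rehearsal is held: May 23, 2015 − 4 days = May 19, 2015.
The score and parts arrive: May 19, 2015 − 61 days = Mar 19, 2015.

2015-03-19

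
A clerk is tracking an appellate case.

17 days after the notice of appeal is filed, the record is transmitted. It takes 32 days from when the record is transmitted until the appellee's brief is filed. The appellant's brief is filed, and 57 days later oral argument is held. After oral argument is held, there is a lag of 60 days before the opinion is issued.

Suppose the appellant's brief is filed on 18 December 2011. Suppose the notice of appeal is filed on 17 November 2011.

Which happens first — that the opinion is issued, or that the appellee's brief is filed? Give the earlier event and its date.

The appellant's brief is filed: Dec 18, 2011.
Oral argument is held: Dec 18, 2011 + 57 days = Feb 13, 2012.
The opinion is issued: Feb 13, 2012 + 60 days = Apr 13, 2012.
The notice of appeal is filed: Nov 17, 2011.
The record is transmitted: Nov 17, 2011 + 17 days = Dec 4, 2011.
The appellee's brief is filed: Dec 4, 2011 + 32 days = Jan 5, 2012.
Comparing: the opinion is issued on Apr 13, 2012 vs the appellee's brief is filed on Jan 5, 2012. Earlier: the appellee's brief is filed.

The appellee's brief is filed — 5 January 2012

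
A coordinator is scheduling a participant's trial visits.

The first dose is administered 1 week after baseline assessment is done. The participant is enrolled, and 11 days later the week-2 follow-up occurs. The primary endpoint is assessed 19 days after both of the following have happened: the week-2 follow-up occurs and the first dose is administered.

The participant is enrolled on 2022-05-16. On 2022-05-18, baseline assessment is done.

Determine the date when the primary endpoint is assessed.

2022-06-15

The participant is enrolled: May 16, 2022.
The week-2 follow-up occurs: May 16, 2022 + 11 days = May 27, 2022.
Baseline assessment is done: May 18, 2022.
The first dose is administered: May 18, 2022 + 1 week = May 25, 2022.
Both prerequisites met — the week-2 follow-up occurs (May 27, 2022), the first dose is administered (May 25, 2022); the later is May 27, 2022.
The primary endpoint is assessed: May 27, 2022 + 19 days = Jun 15, 2022.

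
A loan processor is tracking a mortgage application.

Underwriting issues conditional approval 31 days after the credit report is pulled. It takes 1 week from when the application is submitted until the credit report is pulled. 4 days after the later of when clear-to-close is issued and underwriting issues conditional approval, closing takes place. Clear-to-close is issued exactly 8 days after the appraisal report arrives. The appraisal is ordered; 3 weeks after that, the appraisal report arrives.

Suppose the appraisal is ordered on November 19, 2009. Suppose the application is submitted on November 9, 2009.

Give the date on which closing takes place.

The appraisal is ordered: Nov 19, 2009.
The appraisal report arrives: Nov 19, 2009 + 3 weeks = Dec 10, 2009.
Clear-to-close is issued: Dec 10, 2009 + 8 days = Dec 18, 2009.
The application is submitted: Nov 9, 2009.
The credit report is pulled: Nov 9, 2009 + 1 week = Nov 16, 2009.
Underwriting issues conditional approval: Nov 16, 2009 + 31 days = Dec 17, 2009.
Both prerequisites met — clear-to-close is issued (Dec 18, 2009), underwriting issues conditional approval (Dec 17, 2009); the later is Dec 18, 2009.
Closing takes place: Dec 18, 2009 + 4 days = Dec 22, 2009.

December 22, 2009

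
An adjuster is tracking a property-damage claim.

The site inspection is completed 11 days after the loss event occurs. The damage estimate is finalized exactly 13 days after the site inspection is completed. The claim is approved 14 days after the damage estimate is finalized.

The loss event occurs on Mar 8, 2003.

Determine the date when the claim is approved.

Apr 15, 2003

The loss event occurs: Mar 8, 2003.
The site inspection is completed: Mar 8, 2003 + 11 days = Mar 19, 2003.
The damage estimate is finalized: Mar 19, 2003 + 13 days = Apr 1, 2003.
The claim is approved: Apr 1, 2003 + 14 days = Apr 15, 2003.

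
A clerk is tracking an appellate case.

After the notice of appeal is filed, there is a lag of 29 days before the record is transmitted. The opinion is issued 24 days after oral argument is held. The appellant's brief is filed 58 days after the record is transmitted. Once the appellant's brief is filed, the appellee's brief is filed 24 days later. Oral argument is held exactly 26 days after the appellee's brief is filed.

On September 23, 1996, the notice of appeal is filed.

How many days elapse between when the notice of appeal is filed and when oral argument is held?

Causal path: the notice of appeal is filed → the record is transmitted → the appellant's brief is filed → the appellee's brief is filed → oral argument is held.
Total delay along the path: 29 + 58 + 24 + 26 = 137 days.

137 days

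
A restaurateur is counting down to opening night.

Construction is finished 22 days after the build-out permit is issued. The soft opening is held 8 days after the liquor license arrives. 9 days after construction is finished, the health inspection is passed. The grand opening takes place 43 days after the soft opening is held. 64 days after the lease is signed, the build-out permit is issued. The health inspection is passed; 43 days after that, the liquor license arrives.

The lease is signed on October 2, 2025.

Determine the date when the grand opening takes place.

April 9, 2026

The lease is signed: Oct 2, 2025.
The build-out permit is issued: Oct 2, 2025 + 64 days = Dec 5, 2025.
Construction is finished: Dec 5, 2025 + 22 days = Dec 27, 2025.
The health inspection is passed: Dec 27, 2025 + 9 days = Jan 5, 2026.
The liquor license arrives: Jan 5, 2026 + 43 days = Feb 17, 2026.
The soft opening is held: Feb 17, 2026 + 8 days = Feb 25, 2026.
The grand opening takes place: Feb 25, 2026 + 43 days = Apr 9, 2026.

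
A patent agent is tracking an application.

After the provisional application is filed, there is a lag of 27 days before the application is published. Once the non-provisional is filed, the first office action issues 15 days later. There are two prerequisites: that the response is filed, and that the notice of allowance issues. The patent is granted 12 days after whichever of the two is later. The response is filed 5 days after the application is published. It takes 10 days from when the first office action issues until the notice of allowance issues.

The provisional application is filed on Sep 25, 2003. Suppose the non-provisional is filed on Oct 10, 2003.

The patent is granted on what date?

The provisional application is filed: Sep 25, 2003.
The application is published: Sep 25, 2003 + 27 days = Oct 22, 2003.
The response is filed: Oct 22, 2003 + 5 days = Oct 27, 2003.
The non-provisional is filed: Oct 10, 2003.
The first office action issues: Oct 10, 2003 + 15 days = Oct 25, 2003.
The notice of allowance issues: Oct 25, 2003 + 10 days = Nov 4, 2003.
Both prerequisites met — the response is filed (Oct 27, 2003), the notice of allowance issues (Nov 4, 2003); the later is Nov 4, 2003.
The patent is granted: Nov 4, 2003 + 12 days = Nov 16, 2003.

Nov 16, 2003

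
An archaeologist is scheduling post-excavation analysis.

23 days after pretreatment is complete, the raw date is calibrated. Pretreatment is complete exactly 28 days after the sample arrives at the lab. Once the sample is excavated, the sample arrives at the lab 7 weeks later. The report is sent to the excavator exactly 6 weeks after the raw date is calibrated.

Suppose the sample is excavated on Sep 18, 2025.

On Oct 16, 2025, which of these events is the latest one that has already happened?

The sample is excavated: Sep 18, 2025.
The sample arrives at the lab: Sep 18, 2025 + 7 weeks = Nov 6, 2025.
Pretreatment is complete: Nov 6, 2025 + 28 days = Dec 4, 2025.
The raw date is calibrated: Dec 4, 2025 + 23 days = Dec 27, 2025.
The report is sent to the excavator: Dec 27, 2025 + 6 weeks = Feb 7, 2026.
Oct 16, 2025 falls between when the sample is excavated (Sep 18, 2025) and when the sample arrives at the lab (Nov 6, 2025).

The sample is excavated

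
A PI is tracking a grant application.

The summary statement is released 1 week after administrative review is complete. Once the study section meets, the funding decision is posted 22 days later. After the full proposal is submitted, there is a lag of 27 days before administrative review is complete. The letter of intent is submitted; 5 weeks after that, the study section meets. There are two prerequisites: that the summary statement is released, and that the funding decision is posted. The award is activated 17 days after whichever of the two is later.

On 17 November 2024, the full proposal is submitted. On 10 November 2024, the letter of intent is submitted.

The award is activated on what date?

The full proposal is submitted: Nov 17, 2024.
Administrative review is complete: Nov 17, 2024 + 27 days = Dec 14, 2024.
The summary statement is released: Dec 14, 2024 + 1 week = Dec 21, 2024.
The letter of intent is submitted: Nov 10, 2024.
The study section meets: Nov 10, 2024 + 5 weeks = Dec 15, 2024.
The funding decision is posted: Dec 15, 2024 + 22 days = Jan 6, 2025.
Both prerequisites met — the summary statement is released (Dec 21, 2024), the funding decision is posted (Jan 6, 2025); the later is Jan 6, 2025.
The award is activated: Jan 6, 2025 + 17 days = Jan 23, 2025.

23 January 2025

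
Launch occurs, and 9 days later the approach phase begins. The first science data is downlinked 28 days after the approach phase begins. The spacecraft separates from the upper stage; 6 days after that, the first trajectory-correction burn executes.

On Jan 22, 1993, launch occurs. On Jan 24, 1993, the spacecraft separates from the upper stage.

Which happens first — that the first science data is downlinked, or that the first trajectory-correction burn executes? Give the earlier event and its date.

The first trajectory-correction burn executes — Jan 30, 1993

Launch occurs: Jan 22, 1993.
The approach phase begins: Jan 22, 1993 + 9 days = Jan 31, 1993.
The first science data is downlinked: Jan 31, 1993 + 28 days = Feb 28, 1993.
The spacecraft separates from the upper stage: Jan 24, 1993.
The first trajectory-correction burn executes: Jan 24, 1993 + 6 days = Jan 30, 1993.
Comparing: the first science data is downlinked on Feb 28, 1993 vs the first trajectory-correction burn executes on Jan 30, 1993. Earlier: the first trajectory-correction burn executes.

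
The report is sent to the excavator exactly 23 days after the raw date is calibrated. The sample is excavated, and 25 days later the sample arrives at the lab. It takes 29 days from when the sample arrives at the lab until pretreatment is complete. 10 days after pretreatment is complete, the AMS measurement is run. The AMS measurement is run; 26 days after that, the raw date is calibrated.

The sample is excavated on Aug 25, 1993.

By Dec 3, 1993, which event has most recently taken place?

The sample is excavated: Aug 25, 1993.
The sample arrives at the lab: Aug 25, 1993 + 25 days = Sep 19, 1993.
Pretreatment is complete: Sep 19, 1993 + 29 days = Oct 18, 1993.
The AMS measurement is run: Oct 18, 1993 + 10 days = Oct 28, 1993.
The raw date is calibrated: Oct 28, 1993 + 26 days = Nov 23, 1993.
The report is sent to the excavator: Nov 23, 1993 + 23 days = Dec 16, 1993.
Dec 3, 1993 falls between when the raw date is calibrated (Nov 23, 1993) and when the report is sent to the excavator (Dec 16, 1993).

The raw date is calibrated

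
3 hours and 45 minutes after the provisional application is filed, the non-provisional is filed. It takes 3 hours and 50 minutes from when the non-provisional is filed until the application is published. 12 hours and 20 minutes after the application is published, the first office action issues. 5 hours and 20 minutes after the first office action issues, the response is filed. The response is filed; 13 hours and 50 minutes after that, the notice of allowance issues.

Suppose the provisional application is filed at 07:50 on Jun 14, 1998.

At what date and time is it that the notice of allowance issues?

The provisional application is filed: 07:50 Jun 14, 1998.
The non-provisional is filed: 07:50 Jun 14, 1998 + 3h45m = 11:35 Jun 14, 1998.
The application is published: 11:35 Jun 14, 1998 + 3h50m = 15:25 Jun 14, 1998.
The first office action issues: 15:25 Jun 14, 1998 + 12h20m = 03:45 Jun 15, 1998.
The response is filed: 03:45 Jun 15, 1998 + 5h20m = 09:05 Jun 15, 1998.
The notice of allowance issues: 09:05 Jun 15, 1998 + 13h50m = 22:55 Jun 15, 1998.

22:55 on Jun 15, 1998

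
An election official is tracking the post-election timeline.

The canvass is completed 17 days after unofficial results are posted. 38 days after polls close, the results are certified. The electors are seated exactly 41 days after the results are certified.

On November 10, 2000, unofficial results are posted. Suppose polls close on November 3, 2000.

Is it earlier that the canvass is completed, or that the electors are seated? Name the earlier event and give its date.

Unofficial results are posted: Nov 10, 2000.
The canvass is completed: Nov 10, 2000 + 17 days = Nov 27, 2000.
Polls close: Nov 3, 2000.
The results are certified: Nov 3, 2000 + 38 days = Dec 11, 2000.
The electors are seated: Dec 11, 2000 + 41 days = Jan 21, 2001.
Comparing: the canvass is completed on Nov 27, 2000 vs the electors are seated on Jan 21, 2001. Earlier: the canvass is completed.

The canvass is completed — November 27, 2000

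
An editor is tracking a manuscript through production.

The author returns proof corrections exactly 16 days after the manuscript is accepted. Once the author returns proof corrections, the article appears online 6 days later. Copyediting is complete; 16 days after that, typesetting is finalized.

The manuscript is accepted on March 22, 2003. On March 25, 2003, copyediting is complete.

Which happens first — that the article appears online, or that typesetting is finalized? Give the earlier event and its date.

The manuscript is accepted: Mar 22, 2003.
The author returns proof corrections: Mar 22, 2003 + 16 days = Apr 7, 2003.
The article appears online: Apr 7, 2003 + 6 days = Apr 13, 2003.
Copyediting is complete: Mar 25, 2003.
Typesetting is finalized: Mar 25, 2003 + 16 days = Apr 10, 2003.
Comparing: the article appears online on Apr 13, 2003 vs typesetting is finalized on Apr 10, 2003. Earlier: typesetting is finalized.

Typesetting is finalized — April 10, 2003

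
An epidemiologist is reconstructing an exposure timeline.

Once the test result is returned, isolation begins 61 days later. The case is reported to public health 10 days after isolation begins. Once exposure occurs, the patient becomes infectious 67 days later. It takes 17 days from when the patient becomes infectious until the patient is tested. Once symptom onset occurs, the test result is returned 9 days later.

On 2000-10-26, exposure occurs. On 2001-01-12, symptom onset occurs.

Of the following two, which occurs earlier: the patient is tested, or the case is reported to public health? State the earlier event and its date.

Exposure occurs: Oct 26, 2000.
The patient becomes infectious: Oct 26, 2000 + 67 days = Jan 1, 2001.
The patient is tested: Jan 1, 2001 + 17 days = Jan 18, 2001.
Symptom onset occurs: Jan 12, 2001.
The test result is returned: Jan 12, 2001 + 9 days = Jan 21, 2001.
Isolation begins: Jan 21, 2001 + 61 days = Mar 23, 2001.
The case is reported to public health: Mar 23, 2001 + 10 days = Apr 2, 2001.
Comparing: the patient is tested on Jan 18, 2001 vs the case is reported to public health on Apr 2, 2001. Earlier: the patient is tested.

The patient is tested — 2001-01-18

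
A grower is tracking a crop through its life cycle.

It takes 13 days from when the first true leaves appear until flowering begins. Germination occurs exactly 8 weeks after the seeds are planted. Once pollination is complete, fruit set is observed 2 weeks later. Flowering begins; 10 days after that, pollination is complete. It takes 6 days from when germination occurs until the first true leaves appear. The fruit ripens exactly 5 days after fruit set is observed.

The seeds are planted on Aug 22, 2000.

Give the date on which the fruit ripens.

Dec 4, 2000

The seeds are planted: Aug 22, 2000.
Germination occurs: Aug 22, 2000 + 8 weeks = Oct 17, 2000.
The first true leaves appear: Oct 17, 2000 + 6 days = Oct 23, 2000.
Flowering begins: Oct 23, 2000 + 13 days = Nov 5, 2000.
Pollination is complete: Nov 5, 2000 + 10 days = Nov 15, 2000.
Fruit set is observed: Nov 15, 2000 + 2 weeks = Nov 29, 2000.
The fruit ripens: Nov 29, 2000 + 5 days = Dec 4, 2000.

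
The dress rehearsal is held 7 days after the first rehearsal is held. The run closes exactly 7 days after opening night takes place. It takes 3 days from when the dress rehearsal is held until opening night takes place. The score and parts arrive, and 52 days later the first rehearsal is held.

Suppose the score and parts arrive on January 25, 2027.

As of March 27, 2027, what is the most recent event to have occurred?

The dress rehearsal is held

The score and parts arrive: Jan 25, 2027.
The first rehearsal is held: Jan 25, 2027 + 52 days = Mar 18, 2027.
The dress rehearsal is held: Mar 18, 2027 + 7 days = Mar 25, 2027.
Opening night takes place: Mar 25, 2027 + 3 days = Mar 28, 2027.
The run closes: Mar 28, 2027 + 7 days = Apr 4, 2027.
Mar 27, 2027 falls between when the dress rehearsal is held (Mar 25, 2027) and when opening night takes place (Mar 28, 2027).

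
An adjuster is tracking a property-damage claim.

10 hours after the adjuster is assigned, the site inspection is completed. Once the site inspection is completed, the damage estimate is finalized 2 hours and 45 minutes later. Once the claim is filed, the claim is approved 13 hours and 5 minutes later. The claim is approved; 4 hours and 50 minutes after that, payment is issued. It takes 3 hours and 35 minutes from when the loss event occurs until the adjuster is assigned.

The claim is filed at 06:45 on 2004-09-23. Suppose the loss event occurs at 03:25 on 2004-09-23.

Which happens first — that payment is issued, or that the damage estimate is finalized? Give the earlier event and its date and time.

The claim is filed: 06:45 Sep 23, 2004.
The claim is approved: 06:45 Sep 23, 2004 + 13h05m = 19:50 Sep 23, 2004.
Payment is issued: 19:50 Sep 23, 2004 + 4h50m = 00:40 Sep 24, 2004.
The loss event occurs: 03:25 Sep 23, 2004.
The adjuster is assigned: 03:25 Sep 23, 2004 + 3h35m = 07:00 Sep 23, 2004.
The site inspection is completed: 07:00 Sep 23, 2004 + 10h = 17:00 Sep 23, 2004.
The damage estimate is finalized: 17:00 Sep 23, 2004 + 2h45m = 19:45 Sep 23, 2004.
Comparing: payment is issued at 00:40 Sep 24, 2004 vs the damage estimate is finalized at 19:45 Sep 23, 2004. Earlier: the damage estimate is finalized.

The damage estimate is finalized — 19:45 on 2004-09-23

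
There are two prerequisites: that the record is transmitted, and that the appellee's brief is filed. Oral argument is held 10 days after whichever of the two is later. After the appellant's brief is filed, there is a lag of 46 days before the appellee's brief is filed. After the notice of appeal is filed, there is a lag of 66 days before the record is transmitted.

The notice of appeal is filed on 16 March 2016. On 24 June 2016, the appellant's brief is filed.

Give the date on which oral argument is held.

19 August 2016

The notice of appeal is filed: Mar 16, 2016.
The record is transmitted: Mar 16, 2016 + 66 days = May 21, 2016.
The appellant's brief is filed: Jun 24, 2016.
The appellee's brief is filed: Jun 24, 2016 + 46 days = Aug 9, 2016.
Both prerequisites met — the record is transmitted (May 21, 2016), the appellee's brief is filed (Aug 9, 2016); the later is Aug 9, 2016.
Oral argument is held: Aug 9, 2016 + 10 days = Aug 19, 2016.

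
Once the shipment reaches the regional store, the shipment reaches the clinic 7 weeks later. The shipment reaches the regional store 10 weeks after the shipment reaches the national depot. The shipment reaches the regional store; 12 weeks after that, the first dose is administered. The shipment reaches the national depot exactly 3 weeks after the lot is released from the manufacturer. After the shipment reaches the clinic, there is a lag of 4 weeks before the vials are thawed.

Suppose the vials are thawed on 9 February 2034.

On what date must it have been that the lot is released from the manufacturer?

25 August 2033

The vials are thawed: Feb 9, 2034.
The shipment reaches the clinic: Feb 9, 2034 − 4 weeks = Jan 12, 2034.
The shipment reaches the regional store: Jan 12, 2034 − 7 weeks = Nov 24, 2033.
The shipment reaches the national depot: Nov 24, 2033 − 10 weeks = Sep 15, 2033.
The lot is released from the manufacturer: Sep 15, 2033 − 3 weeks = Aug 25, 2033.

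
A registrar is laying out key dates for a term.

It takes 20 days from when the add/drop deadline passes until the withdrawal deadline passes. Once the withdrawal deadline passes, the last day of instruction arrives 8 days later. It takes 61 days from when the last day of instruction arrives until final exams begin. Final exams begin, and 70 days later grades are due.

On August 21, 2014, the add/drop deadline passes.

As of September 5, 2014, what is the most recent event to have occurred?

The add/drop deadline passes: Aug 21, 2014.
The withdrawal deadline passes: Aug 21, 2014 + 20 days = Sep 10, 2014.
The last day of instruction arrives: Sep 10, 2014 + 8 days = Sep 18, 2014.
Final exams begin: Sep 18, 2014 + 61 days = Nov 18, 2014.
Grades are due: Nov 18, 2014 + 70 days = Jan 27, 2015.
Sep 5, 2014 falls between when the add/drop deadline passes (Aug 21, 2014) and when the withdrawal deadline passes (Sep 10, 2014).

The add/drop deadline passes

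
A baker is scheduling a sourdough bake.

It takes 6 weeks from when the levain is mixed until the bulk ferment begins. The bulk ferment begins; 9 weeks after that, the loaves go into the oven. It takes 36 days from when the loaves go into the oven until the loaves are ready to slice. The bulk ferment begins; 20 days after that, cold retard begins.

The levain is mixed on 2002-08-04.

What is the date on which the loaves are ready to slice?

The levain is mixed: Aug 4, 2002.
The bulk ferment begins: Aug 4, 2002 + 6 weeks = Sep 15, 2002.
The loaves go into the oven: Sep 15, 2002 + 9 weeks = Nov 17, 2002.
The loaves are ready to slice: Nov 17, 2002 + 36 days = Dec 23, 2002.

2002-12-23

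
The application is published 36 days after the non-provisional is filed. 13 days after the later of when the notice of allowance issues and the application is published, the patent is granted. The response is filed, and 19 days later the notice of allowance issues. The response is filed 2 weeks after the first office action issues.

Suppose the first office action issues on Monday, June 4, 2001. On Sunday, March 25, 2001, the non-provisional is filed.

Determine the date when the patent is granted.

Friday, July 20, 2001

The first office action issues: Jun 4, 2001.
The response is filed: Jun 4, 2001 + 2 weeks = Jun 18, 2001.
The notice of allowance issues: Jun 18, 2001 + 19 days = Jul 7, 2001.
The non-provisional is filed: Mar 25, 2001.
The application is published: Mar 25, 2001 + 36 days = Apr 30, 2001.
Both prerequisites met — the notice of allowance issues (Jul 7, 2001), the application is published (Apr 30, 2001); the later is Jul 7, 2001.
The patent is granted: Jul 7, 2001 + 13 days = Jul 20, 2001.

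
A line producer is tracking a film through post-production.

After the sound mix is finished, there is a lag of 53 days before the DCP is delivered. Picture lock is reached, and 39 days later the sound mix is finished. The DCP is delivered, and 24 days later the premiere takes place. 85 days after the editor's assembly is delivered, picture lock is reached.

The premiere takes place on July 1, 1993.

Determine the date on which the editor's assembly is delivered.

The premiere takes place: Jul 1, 1993.
The DCP is delivered: Jul 1, 1993 − 24 days = Jun 7, 1993.
The sound mix is finished: Jun 7, 1993 − 53 days = Apr 15, 1993.
Picture lock is reached: Apr 15, 1993 − 39 days = Mar 7, 1993.
The editor's assembly is delivered: Mar 7, 1993 − 85 days = Dec 12, 1992.

December 12, 1992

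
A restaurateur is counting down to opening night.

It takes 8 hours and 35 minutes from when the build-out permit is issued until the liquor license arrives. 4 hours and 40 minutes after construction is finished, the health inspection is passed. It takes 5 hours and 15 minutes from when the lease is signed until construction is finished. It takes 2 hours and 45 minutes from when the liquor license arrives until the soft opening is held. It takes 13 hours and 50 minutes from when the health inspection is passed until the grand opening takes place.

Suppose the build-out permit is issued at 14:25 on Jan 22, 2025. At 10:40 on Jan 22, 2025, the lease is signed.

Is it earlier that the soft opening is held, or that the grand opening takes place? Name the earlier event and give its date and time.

The soft opening is held — 01:45 on Jan 23, 2025

The build-out permit is issued: 14:25 Jan 22, 2025.
The liquor license arrives: 14:25 Jan 22, 2025 + 8h35m = 23:00 Jan 22, 2025.
The soft opening is held: 23:00 Jan 22, 2025 + 2h45m = 01:45 Jan 23, 2025.
The lease is signed: 10:40 Jan 22, 2025.
Construction is finished: 10:40 Jan 22, 2025 + 5h15m = 15:55 Jan 22, 2025.
The health inspection is passed: 15:55 Jan 22, 2025 + 4h40m = 20:35 Jan 22, 2025.
The grand opening takes place: 20:35 Jan 22, 2025 + 13h50m = 10:25 Jan 23, 2025.
Comparing: the soft opening is held at 01:45 Jan 23, 2025 vs the grand opening takes place at 10:25 Jan 23, 2025. Earlier: the soft opening is held.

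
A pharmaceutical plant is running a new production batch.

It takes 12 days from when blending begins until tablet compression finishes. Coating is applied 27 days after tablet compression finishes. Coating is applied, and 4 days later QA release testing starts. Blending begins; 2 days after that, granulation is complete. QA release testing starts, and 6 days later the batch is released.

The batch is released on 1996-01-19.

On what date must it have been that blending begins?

The batch is released: Jan 19, 1996.
QA release testing starts: Jan 19, 1996 − 6 days = Jan 13, 1996.
Coating is applied: Jan 13, 1996 − 4 days = Jan 9, 1996.
Tablet compression finishes: Jan 9, 1996 − 27 days = Dec 13, 1995.
Blending begins: Dec 13, 1995 − 12 days = Dec 1, 1995.

1995-12-01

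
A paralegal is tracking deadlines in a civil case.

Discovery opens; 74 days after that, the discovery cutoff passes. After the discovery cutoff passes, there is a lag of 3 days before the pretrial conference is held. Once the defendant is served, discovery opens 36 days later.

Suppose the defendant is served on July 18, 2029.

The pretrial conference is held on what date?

The defendant is served: Jul 18, 2029.
Discovery opens: Jul 18, 2029 + 36 days = Aug 23, 2029.
The discovery cutoff passes: Aug 23, 2029 + 74 days = Nov 5, 2029.
The pretrial conference is held: Nov 5, 2029 + 3 days = Nov 8, 2029.

November 8, 2029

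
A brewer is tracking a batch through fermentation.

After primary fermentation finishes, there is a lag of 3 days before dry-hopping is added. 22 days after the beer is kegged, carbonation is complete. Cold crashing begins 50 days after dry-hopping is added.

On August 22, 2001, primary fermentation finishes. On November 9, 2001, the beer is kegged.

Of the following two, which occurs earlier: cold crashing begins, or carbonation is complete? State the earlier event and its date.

Primary fermentation finishes: Aug 22, 2001.
Dry-hopping is added: Aug 22, 2001 + 3 days = Aug 25, 2001.
Cold crashing begins: Aug 25, 2001 + 50 days = Oct 14, 2001.
The beer is kegged: Nov 9, 2001.
Carbonation is complete: Nov 9, 2001 + 22 days = Dec 1, 2001.
Comparing: cold crashing begins on Oct 14, 2001 vs carbonation is complete on Dec 1, 2001. Earlier: cold crashing begins.

Cold crashing begins — October 14, 2001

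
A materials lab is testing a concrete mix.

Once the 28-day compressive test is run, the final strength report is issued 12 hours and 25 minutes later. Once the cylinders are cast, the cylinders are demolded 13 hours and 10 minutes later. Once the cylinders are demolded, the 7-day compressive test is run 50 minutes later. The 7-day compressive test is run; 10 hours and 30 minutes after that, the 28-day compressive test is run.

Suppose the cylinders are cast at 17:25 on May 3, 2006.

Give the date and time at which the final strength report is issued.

The cylinders are cast: 17:25 May 3, 2006.
The cylinders are demolded: 17:25 May 3, 2006 + 13h10m = 06:35 May 4, 2006.
The 7-day compressive test is run: 06:35 May 4, 2006 + 50m = 07:25 May 4, 2006.
The 28-day compressive test is run: 07:25 May 4, 2006 + 10h30m = 17:55 May 4, 2006.
The final strength report is issued: 17:55 May 4, 2006 + 12h25m = 06:20 May 5, 2006.

06:20 on May 5, 2006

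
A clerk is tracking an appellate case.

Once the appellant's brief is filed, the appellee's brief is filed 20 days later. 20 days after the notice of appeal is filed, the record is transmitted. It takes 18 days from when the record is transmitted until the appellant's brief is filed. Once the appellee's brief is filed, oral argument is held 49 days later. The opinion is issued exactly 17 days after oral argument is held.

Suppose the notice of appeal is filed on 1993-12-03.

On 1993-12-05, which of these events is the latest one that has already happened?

The notice of appeal is filed: Dec 3, 1993.
The record is transmitted: Dec 3, 1993 + 20 days = Dec 23, 1993.
The appellant's brief is filed: Dec 23, 1993 + 18 days = Jan 10, 1994.
The appellee's brief is filed: Jan 10, 1994 + 20 days = Jan 30, 1994.
Oral argument is held: Jan 30, 1994 + 49 days = Mar 20, 1994.
The opinion is issued: Mar 20, 1994 + 17 days = Apr 6, 1994.
Dec 5, 1993 falls between when the notice of appeal is filed (Dec 3, 1993) and when the record is transmitted (Dec 23, 1993).

The notice of appeal is filed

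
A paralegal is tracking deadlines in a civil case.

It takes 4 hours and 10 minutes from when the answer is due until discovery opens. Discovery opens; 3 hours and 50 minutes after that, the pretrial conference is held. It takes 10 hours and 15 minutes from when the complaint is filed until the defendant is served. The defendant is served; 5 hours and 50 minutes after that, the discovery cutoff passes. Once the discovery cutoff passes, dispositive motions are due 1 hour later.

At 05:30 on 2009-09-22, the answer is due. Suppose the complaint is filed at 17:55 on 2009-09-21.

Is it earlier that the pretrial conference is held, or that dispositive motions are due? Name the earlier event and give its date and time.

Dispositive motions are due — 11:00 on 2009-09-22

The answer is due: 05:30 Sep 22, 2009.
Discovery opens: 05:30 Sep 22, 2009 + 4h10m = 09:40 Sep 22, 2009.
The pretrial conference is held: 09:40 Sep 22, 2009 + 3h50m = 13:30 Sep 22, 2009.
The complaint is filed: 17:55 Sep 21, 2009.
The defendant is served: 17:55 Sep 21, 2009 + 10h15m = 04:10 Sep 22, 2009.
The discovery cutoff passes: 04:10 Sep 22, 2009 + 5h50m = 10:00 Sep 22, 2009.
Dispositive motions are due: 10:00 Sep 22, 2009 + 1h = 11:00 Sep 22, 2009.
Comparing: the pretrial conference is held at 13:30 Sep 22, 2009 vs dispositive motions are due at 11:00 Sep 22, 2009. Earlier: dispositive motions are due.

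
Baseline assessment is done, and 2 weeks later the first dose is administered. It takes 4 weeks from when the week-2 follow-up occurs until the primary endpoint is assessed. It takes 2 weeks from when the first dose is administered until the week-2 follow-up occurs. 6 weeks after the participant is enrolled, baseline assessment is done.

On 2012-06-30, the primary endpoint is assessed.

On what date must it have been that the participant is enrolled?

2012-03-24

The primary endpoint is assessed: Jun 30, 2012.
The week-2 follow-up occurs: Jun 30, 2012 − 4 weeks = Jun 2, 2012.
The first dose is administered: Jun 2, 2012 − 2 weeks = May 19, 2012.
Baseline assessment is done: May 19, 2012 − 2 weeks = May 5, 2012.
The participant is enrolled: May 5, 2012 − 6 weeks = Mar 24, 2012.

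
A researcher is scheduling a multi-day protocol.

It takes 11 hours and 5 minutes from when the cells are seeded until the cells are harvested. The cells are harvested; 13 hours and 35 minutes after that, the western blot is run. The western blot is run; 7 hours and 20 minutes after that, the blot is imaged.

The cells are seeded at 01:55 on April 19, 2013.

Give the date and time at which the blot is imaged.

The cells are seeded: 01:55 Apr 19, 2013.
The cells are harvested: 01:55 Apr 19, 2013 + 11h05m = 13:00 Apr 19, 2013.
The western blot is run: 13:00 Apr 19, 2013 + 13h35m = 02:35 Apr 20, 2013.
The blot is imaged: 02:35 Apr 20, 2013 + 7h20m = 09:55 Apr 20, 2013.

09:55 on April 20, 2013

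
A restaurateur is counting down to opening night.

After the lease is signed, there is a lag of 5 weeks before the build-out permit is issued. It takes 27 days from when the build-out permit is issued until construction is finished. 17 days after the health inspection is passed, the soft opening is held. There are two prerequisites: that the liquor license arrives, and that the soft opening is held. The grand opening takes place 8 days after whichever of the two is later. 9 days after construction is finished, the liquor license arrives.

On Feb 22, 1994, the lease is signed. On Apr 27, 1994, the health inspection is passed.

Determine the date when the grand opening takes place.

May 22, 1994

The lease is signed: Feb 22, 1994.
The build-out permit is issued: Feb 22, 1994 + 5 weeks = Mar 29, 1994.
Construction is finished: Mar 29, 1994 + 27 days = Apr 25, 1994.
The liquor license arrives: Apr 25, 1994 + 9 days = May 4, 1994.
The health inspection is passed: Apr 27, 1994.
The soft opening is held: Apr 27, 1994 + 17 days = May 14, 1994.
Both prerequisites met — the liquor license arrives (May 4, 1994), the soft opening is held (May 14, 1994); the later is May 14, 1994.
The grand opening takes place: May 14, 1994 + 8 days = May 22, 1994.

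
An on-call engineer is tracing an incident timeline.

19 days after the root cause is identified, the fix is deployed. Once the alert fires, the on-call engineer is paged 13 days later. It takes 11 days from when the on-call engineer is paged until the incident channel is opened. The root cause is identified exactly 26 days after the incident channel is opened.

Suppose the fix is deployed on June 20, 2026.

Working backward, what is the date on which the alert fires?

The fix is deployed: Jun 20, 2026.
The root cause is identified: Jun 20, 2026 − 19 days = Jun 1, 2026.
The incident channel is opened: Jun 1, 2026 − 26 days = May 6, 2026.
The on-call engineer is paged: May 6, 2026 − 11 days = Apr 25, 2026.
The alert fires: Apr 25, 2026 − 13 days = Apr 12, 2026.

April 12, 2026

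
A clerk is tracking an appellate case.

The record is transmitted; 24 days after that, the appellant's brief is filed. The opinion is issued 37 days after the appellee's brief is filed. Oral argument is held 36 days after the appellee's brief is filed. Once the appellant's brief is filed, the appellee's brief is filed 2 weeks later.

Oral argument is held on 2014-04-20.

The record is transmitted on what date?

Oral argument is held: Apr 20, 2014.
The appellee's brief is filed: Apr 20, 2014 − 36 days = Mar 15, 2014.
The appellant's brief is filed: Mar 15, 2014 − 2 weeks = Mar 1, 2014.
The record is transmitted: Mar 1, 2014 − 24 days = Feb 5, 2014.

2014-02-05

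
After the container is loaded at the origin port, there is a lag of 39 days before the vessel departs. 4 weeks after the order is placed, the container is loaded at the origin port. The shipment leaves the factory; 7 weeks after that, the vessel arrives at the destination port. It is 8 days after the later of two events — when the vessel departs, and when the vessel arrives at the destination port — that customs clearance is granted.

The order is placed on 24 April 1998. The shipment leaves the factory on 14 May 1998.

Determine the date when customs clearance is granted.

The order is placed: Apr 24, 1998.
The container is loaded at the origin port: Apr 24, 1998 + 4 weeks = May 22, 1998.
The vessel departs: May 22, 1998 + 39 days = Jun 30, 1998.
The shipment leaves the factory: May 14, 1998.
The vessel arrives at the destination port: May 14, 1998 + 7 weeks = Jul 2, 1998.
Both prerequisites met — the vessel departs (Jun 30, 1998), the vessel arrives at the destination port (Jul 2, 1998); the later is Jul 2, 1998.
Customs clearance is granted: Jul 2, 1998 + 8 days = Jul 10, 1998.

10 July 1998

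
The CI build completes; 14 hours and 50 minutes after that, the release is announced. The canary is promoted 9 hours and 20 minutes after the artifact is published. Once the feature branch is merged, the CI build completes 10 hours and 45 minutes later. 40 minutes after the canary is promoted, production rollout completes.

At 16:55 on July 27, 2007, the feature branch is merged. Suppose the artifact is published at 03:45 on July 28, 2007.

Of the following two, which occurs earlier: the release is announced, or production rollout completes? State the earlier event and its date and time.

Production rollout completes — 13:45 on July 28, 2007

The feature branch is merged: 16:55 Jul 27, 2007.
The CI build completes: 16:55 Jul 27, 2007 + 10h45m = 03:40 Jul 28, 2007.
The release is announced: 03:40 Jul 28, 2007 + 14h50m = 18:30 Jul 28, 2007.
The artifact is published: 03:45 Jul 28, 2007.
The canary is promoted: 03:45 Jul 28, 2007 + 9h20m = 13:05 Jul 28, 2007.
Production rollout completes: 13:05 Jul 28, 2007 + 40m = 13:45 Jul 28, 2007.
Comparing: the release is announced at 18:30 Jul 28, 2007 vs production rollout completes at 13:45 Jul 28, 2007. Earlier: production rollout completes.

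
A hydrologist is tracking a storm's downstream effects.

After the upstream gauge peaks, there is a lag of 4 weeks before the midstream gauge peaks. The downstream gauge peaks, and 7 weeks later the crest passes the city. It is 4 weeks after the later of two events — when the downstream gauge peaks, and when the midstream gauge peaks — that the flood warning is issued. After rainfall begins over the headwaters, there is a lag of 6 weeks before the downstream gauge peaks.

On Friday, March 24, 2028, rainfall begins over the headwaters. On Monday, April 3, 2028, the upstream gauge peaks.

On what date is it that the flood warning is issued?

Rainfall begins over the headwaters: Mar 24, 2028.
The downstream gauge peaks: Mar 24, 2028 + 6 weeks = May 5, 2028.
The upstream gauge peaks: Apr 3, 2028.
The midstream gauge peaks: Apr 3, 2028 + 4 weeks = May 1, 2028.
Both prerequisites met — the downstream gauge peaks (May 5, 2028), the midstream gauge peaks (May 1, 2028); the later is May 5, 2028.
The flood warning is issued: May 5, 2028 + 4 weeks = Jun 2, 2028.

Friday, June 2, 2028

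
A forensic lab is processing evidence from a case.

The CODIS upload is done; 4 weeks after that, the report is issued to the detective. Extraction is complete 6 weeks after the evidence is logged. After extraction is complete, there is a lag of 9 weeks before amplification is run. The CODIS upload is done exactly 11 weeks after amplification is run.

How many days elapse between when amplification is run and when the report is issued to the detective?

Causal path: amplification is run → the CODIS upload is done → the report is issued to the detective.
Total delay along the path: 11 + 4 weeks = 15 weeks = 105 days.

105 days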